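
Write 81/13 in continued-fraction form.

[6; 4, 3]

Run the Euclidean algorithm on 81 and 13; the successive quotients are the partial quotients a_0, a_1, ... (each step inverts the fractional part left over by the previous one):
  81 = 6*13 + 3, so a_0 = 6.
  13 = 4*3 + 1, so a_1 = 4.
  3 = 3*1 + 0, so a_2 = 3.
The remainder reaches 0 after 3 divisions, so the expansion has 3 partial quotients, read off in order.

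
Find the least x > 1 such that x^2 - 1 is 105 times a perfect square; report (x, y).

(x, y) = (41, 4)

First expand sqrt(105) as a continued fraction. With x_i = (sqrt(105) + m_i)/d_i and (m_0, d_0) = (0, 1): a_0 = floor(sqrt(105)) = 10, since 10^2 = 100 <= 105 < 121 = 11^2.
Iterate m_{i+1} = d_i*a_i - m_i, d_{i+1} = (105 - m_{i+1}^2)/d_i, a_{i+1} = floor((a_0 + m_{i+1})/d_{i+1}):
  m_1 = 1*10 - 0 = 10, d_1 = (105 - 10^2)/1 = 5/1 = 5, a_1 = floor((10 + 10)/5) = 4.
  m_2 = 5*4 - 10 = 10, d_2 = (105 - 10^2)/5 = 5/5 = 1, a_2 = floor((10 + 10)/1) = 20.
  m_3 = 1*20 - 10 = 10, d_3 = (105 - 10^2)/1 = 5/1 = 5: (m_3, d_3) = (m_1, d_1) = (10, 5), so from here the quotients repeat a_1, a_2; the period length is 2.
So sqrt(105) = [10; (4, 20)] with period length k = 2.
k is even, so the fundamental solution of x^2 - 105y^2 = 1 is (p_{k-1}, q_{k-1}) = (p_1, q_1); compute convergents through index 1.
Convergents (p_i = a_i*p_{i-1} + p_{i-2}, q_i = a_i*q_{i-1} + q_{i-2} with p_{-2}=0, p_{-1}=1, q_{-2}=1, q_{-1}=0):
  i=0: a_0=10, p_0 = 10*1 + 0 = 10, q_0 = 10*0 + 1 = 1.
  i=1: a_1=4, p_1 = 4*10 + 1 = 41, q_1 = 4*1 + 0 = 4.
Check: 41^2 - 105*4^2 = 1681 - 1680 = 1, so (x, y) = (41, 4) solves the equation, and by the theorem it is the least positive solution.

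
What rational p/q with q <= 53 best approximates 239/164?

51/35

Expand x = 239/164 as a continued fraction with the Euclidean algorithm:
  239 = 1*164 + 75, so a_0 = 1.
  164 = 2*75 + 14, so a_1 = 2.
  75 = 5*14 + 5, so a_2 = 5.
  14 = 2*5 + 4, so a_3 = 2.
  5 = 1*4 + 1, so a_4 = 1.
  4 = 4*1 + 0, so a_5 = 4.
so x = [1; 2, 5, 2, 1, 4].
Convergents (p_i = a_i*p_{i-1} + p_{i-2}, q_i = a_i*q_{i-1} + q_{i-2} with p_{-2}=0, p_{-1}=1, q_{-2}=1, q_{-1}=0), until the denominator exceeds 53:
  i=0: a_0=1, p_0 = 1*1 + 0 = 1, q_0 = 1*0 + 1 = 1.
  i=1: a_1=2, p_1 = 2*1 + 1 = 3, q_1 = 2*1 + 0 = 2.
  i=2: a_2=5, p_2 = 5*3 + 1 = 16, q_2 = 5*2 + 1 = 11.
  i=3: a_3=2, p_3 = 2*16 + 3 = 35, q_3 = 2*11 + 2 = 24.
  i=4: a_4=1, p_4 = 1*35 + 16 = 51, q_4 = 1*24 + 11 = 35.
  i=5: a_5=4, p_5 = 4*51 + 35 = 239, q_5 = 4*35 + 24 = 164.
q_5 = 164 > 53, so the last convergent with denominator <= 53 is p_4/q_4 = 51/35.
The closest fraction with denominator <= 53 is either p_4/q_4 or the intermediate fraction (k*p_4 + p_3)/(k*q_4 + q_3) with the largest k >= 1 whose denominator stays <= 53; these approach x as k grows, and every other convergent or intermediate fraction in range is farther away.
Largest k: floor((53 - q_3)/q_4) = floor((53 - 24)/35) = 0.
Since k = 0, no intermediate fraction beyond p_4/q_4 has denominator <= 53, so the convergent 51/35 is the closest (its error is |239*35 - 51*164|/(164*35) = 1/5740).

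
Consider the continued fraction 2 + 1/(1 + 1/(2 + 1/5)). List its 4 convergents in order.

Using the convergent recurrence p_i = a_i*p_{i-1} + p_{i-2}, q_i = a_i*q_{i-1} + q_{i-2} with p_{-2}=0, p_{-1}=1, q_{-2}=1, q_{-1}=0:
  i=0: a_0=2, p_0 = 2*1 + 0 = 2, q_0 = 2*0 + 1 = 1.
  i=1: a_1=1, p_1 = 1*2 + 1 = 3, q_1 = 1*1 + 0 = 1.
  i=2: a_2=2, p_2 = 2*3 + 2 = 8, q_2 = 2*1 + 1 = 3.
  i=3: a_3=5, p_3 = 5*8 + 3 = 43, q_3 = 5*3 + 1 = 16.

2/1, 3/1, 8/3, 43/16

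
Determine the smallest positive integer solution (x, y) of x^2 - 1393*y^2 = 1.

First expand sqrt(1393) as a continued fraction. With x_i = (sqrt(1393) + m_i)/d_i and (m_0, d_0) = (0, 1): a_0 = floor(sqrt(1393)) = 37, since 37^2 = 1369 <= 1393 < 1444 = 38^2.
Iterate m_{i+1} = d_i*a_i - m_i, d_{i+1} = (1393 - m_{i+1}^2)/d_i, a_{i+1} = floor((a_0 + m_{i+1})/d_{i+1}):
  m_1 = 1*37 - 0 = 37, d_1 = (1393 - 37^2)/1 = 24/1 = 24, a_1 = floor((37 + 37)/24) = 3.
  m_2 = 24*3 - 37 = 35, d_2 = (1393 - 35^2)/24 = 168/24 = 7, a_2 = floor((37 + 35)/7) = 10.
  m_3 = 7*10 - 35 = 35, d_3 = (1393 - 35^2)/7 = 168/7 = 24, a_3 = floor((37 + 35)/24) = 3.
  m_4 = 24*3 - 35 = 37, d_4 = (1393 - 37^2)/24 = 24/24 = 1, a_4 = floor((37 + 37)/1) = 74.
  m_5 = 1*74 - 37 = 37, d_5 = (1393 - 37^2)/1 = 24/1 = 24: (m_5, d_5) = (m_1, d_1) = (37, 24), so from here the quotients repeat a_1, ..., a_4; the period length is 4.
So sqrt(1393) = [37; (3, 10, 3, 74)] with period length k = 4.
k is even, so the fundamental solution of x^2 - 1393y^2 = 1 is (p_{k-1}, q_{k-1}) = (p_3, q_3); compute convergents through index 3.
Convergents (p_i = a_i*p_{i-1} + p_{i-2}, q_i = a_i*q_{i-1} + q_{i-2} with p_{-2}=0, p_{-1}=1, q_{-2}=1, q_{-1}=0):
  i=0: a_0=37, p_0 = 37*1 + 0 = 37, q_0 = 37*0 + 1 = 1.
  i=1: a_1=3, p_1 = 3*37 + 1 = 112, q_1 = 3*1 + 0 = 3.
  i=2: a_2=10, p_2 = 10*112 + 37 = 1157, q_2 = 10*3 + 1 = 31.
  i=3: a_3=3, p_3 = 3*1157 + 112 = 3583, q_3 = 3*31 + 3 = 96.
Check: 3583^2 - 1393*96^2 = 12837889 - 12837888 = 1, so (x, y) = (3583, 96) solves the equation, and by the theorem it is the least positive solution.

(x, y) = (3583, 96)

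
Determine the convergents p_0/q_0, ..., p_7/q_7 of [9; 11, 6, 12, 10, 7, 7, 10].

Using the convergent recurrence p_i = a_i*p_{i-1} + p_{i-2}, q_i = a_i*q_{i-1} + q_{i-2} with p_{-2}=0, p_{-1}=1, q_{-2}=1, q_{-1}=0:
  i=0: a_0=9, p_0 = 9*1 + 0 = 9, q_0 = 9*0 + 1 = 1.
  i=1: a_1=11, p_1 = 11*9 + 1 = 100, q_1 = 11*1 + 0 = 11.
  i=2: a_2=6, p_2 = 6*100 + 9 = 609, q_2 = 6*11 + 1 = 67.
  i=3: a_3=12, p_3 = 12*609 + 100 = 7408, q_3 = 12*67 + 11 = 815.
  i=4: a_4=10, p_4 = 10*7408 + 609 = 74689, q_4 = 10*815 + 67 = 8217.
  i=5: a_5=7, p_5 = 7*74689 + 7408 = 530231, q_5 = 7*8217 + 815 = 58334.
  i=6: a_6=7, p_6 = 7*530231 + 74689 = 3786306, q_6 = 7*58334 + 8217 = 416555.
  i=7: a_7=10, p_7 = 10*3786306 + 530231 = 38393291, q_7 = 10*416555 + 58334 = 4223884.

9/1, 100/11, 609/67, 7408/815, 74689/8217, 530231/58334, 3786306/416555, 38393291/4223884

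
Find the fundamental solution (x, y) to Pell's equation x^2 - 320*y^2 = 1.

(x, y) = (161, 9)

First expand sqrt(320) as a continued fraction. With x_i = (sqrt(320) + m_i)/d_i and (m_0, d_0) = (0, 1): a_0 = floor(sqrt(320)) = 17, since 17^2 = 289 <= 320 < 324 = 18^2.
Iterate m_{i+1} = d_i*a_i - m_i, d_{i+1} = (320 - m_{i+1}^2)/d_i, a_{i+1} = floor((a_0 + m_{i+1})/d_{i+1}):
  m_1 = 1*17 - 0 = 17, d_1 = (320 - 17^2)/1 = 31/1 = 31, a_1 = floor((17 + 17)/31) = 1.
  m_2 = 31*1 - 17 = 14, d_2 = (320 - 14^2)/31 = 124/31 = 4, a_2 = floor((17 + 14)/4) = 7.
  m_3 = 4*7 - 14 = 14, d_3 = (320 - 14^2)/4 = 124/4 = 31, a_3 = floor((17 + 14)/31) = 1.
  m_4 = 31*1 - 14 = 17, d_4 = (320 - 17^2)/31 = 31/31 = 1, a_4 = floor((17 + 17)/1) = 34.
  m_5 = 1*34 - 17 = 17, d_5 = (320 - 17^2)/1 = 31/1 = 31: (m_5, d_5) = (m_1, d_1) = (17, 31), so from here the quotients repeat a_1, ..., a_4; the period length is 4.
So sqrt(320) = [17; (1, 7, 1, 34)] with period length k = 4.
k is even, so the fundamental solution of x^2 - 320y^2 = 1 is (p_{k-1}, q_{k-1}) = (p_3, q_3); compute convergents through index 3.
Convergents (p_i = a_i*p_{i-1} + p_{i-2}, q_i = a_i*q_{i-1} + q_{i-2} with p_{-2}=0, p_{-1}=1, q_{-2}=1, q_{-1}=0):
  i=0: a_0=17, p_0 = 17*1 + 0 = 17, q_0 = 17*0 + 1 = 1.
  i=1: a_1=1, p_1 = 1*17 + 1 = 18, q_1 = 1*1 + 0 = 1.
  i=2: a_2=7, p_2 = 7*18 + 17 = 143, q_2 = 7*1 + 1 = 8.
  i=3: a_3=1, p_3 = 1*143 + 18 = 161, q_3 = 1*8 + 1 = 9.
Check: 161^2 - 320*9^2 = 25921 - 25920 = 1, so (x, y) = (161, 9) solves the equation, and by the theorem it is the least positive solution.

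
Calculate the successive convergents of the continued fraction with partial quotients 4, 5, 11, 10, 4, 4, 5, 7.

4/1, 21/5, 235/56, 2371/565, 9719/2316, 41247/9829, 215954/51461, 1552925/370056

Using the convergent recurrence p_i = a_i*p_{i-1} + p_{i-2}, q_i = a_i*q_{i-1} + q_{i-2} with p_{-2}=0, p_{-1}=1, q_{-2}=1, q_{-1}=0:
  i=0: a_0=4, p_0 = 4*1 + 0 = 4, q_0 = 4*0 + 1 = 1.
  i=1: a_1=5, p_1 = 5*4 + 1 = 21, q_1 = 5*1 + 0 = 5.
  i=2: a_2=11, p_2 = 11*21 + 4 = 235, q_2 = 11*5 + 1 = 56.
  i=3: a_3=10, p_3 = 10*235 + 21 = 2371, q_3 = 10*56 + 5 = 565.
  i=4: a_4=4, p_4 = 4*2371 + 235 = 9719, q_4 = 4*565 + 56 = 2316.
  i=5: a_5=4, p_5 = 4*9719 + 2371 = 41247, q_5 = 4*2316 + 565 = 9829.
  i=6: a_6=5, p_6 = 5*41247 + 9719 = 215954, q_6 = 5*9829 + 2316 = 51461.
  i=7: a_7=7, p_7 = 7*215954 + 41247 = 1552925, q_7 = 7*51461 + 9829 = 370056.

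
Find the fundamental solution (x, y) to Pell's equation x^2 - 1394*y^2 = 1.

(x, y) = (12545, 336)

First expand sqrt(1394) as a continued fraction. With x_i = (sqrt(1394) + m_i)/d_i and (m_0, d_0) = (0, 1): a_0 = floor(sqrt(1394)) = 37, since 37^2 = 1369 <= 1394 < 1444 = 38^2.
Iterate m_{i+1} = d_i*a_i - m_i, d_{i+1} = (1394 - m_{i+1}^2)/d_i, a_{i+1} = floor((a_0 + m_{i+1})/d_{i+1}):
  m_1 = 1*37 - 0 = 37, d_1 = (1394 - 37^2)/1 = 25/1 = 25, a_1 = floor((37 + 37)/25) = 2.
  m_2 = 25*2 - 37 = 13, d_2 = (1394 - 13^2)/25 = 1225/25 = 49, a_2 = floor((37 + 13)/49) = 1.
  m_3 = 49*1 - 13 = 36, d_3 = (1394 - 36^2)/49 = 98/49 = 2, a_3 = floor((37 + 36)/2) = 36.
  m_4 = 2*36 - 36 = 36, d_4 = (1394 - 36^2)/2 = 98/2 = 49, a_4 = floor((37 + 36)/49) = 1.
  m_5 = 49*1 - 36 = 13, d_5 = (1394 - 13^2)/49 = 1225/49 = 25, a_5 = floor((37 + 13)/25) = 2.
  m_6 = 25*2 - 13 = 37, d_6 = (1394 - 37^2)/25 = 25/25 = 1, a_6 = floor((37 + 37)/1) = 74.
  m_7 = 1*74 - 37 = 37, d_7 = (1394 - 37^2)/1 = 25/1 = 25: (m_7, d_7) = (m_1, d_1) = (37, 25), so from here the quotients repeat a_1, ..., a_6; the period length is 6.
So sqrt(1394) = [37; (2, 1, 36, 1, 2, 74)] with period length k = 6.
k is even, so the fundamental solution of x^2 - 1394y^2 = 1 is (p_{k-1}, q_{k-1}) = (p_5, q_5); compute convergents through index 5.
Convergents (p_i = a_i*p_{i-1} + p_{i-2}, q_i = a_i*q_{i-1} + q_{i-2} with p_{-2}=0, p_{-1}=1, q_{-2}=1, q_{-1}=0):
  i=0: a_0=37, p_0 = 37*1 + 0 = 37, q_0 = 37*0 + 1 = 1.
  i=1: a_1=2, p_1 = 2*37 + 1 = 75, q_1 = 2*1 + 0 = 2.
  i=2: a_2=1, p_2 = 1*75 + 37 = 112, q_2 = 1*2 + 1 = 3.
  i=3: a_3=36, p_3 = 36*112 + 75 = 4107, q_3 = 36*3 + 2 = 110.
  i=4: a_4=1, p_4 = 1*4107 + 112 = 4219, q_4 = 1*110 + 3 = 113.
  i=5: a_5=2, p_5 = 2*4219 + 4107 = 12545, q_5 = 2*113 + 110 = 336.
Check: 12545^2 - 1394*336^2 = 157377025 - 157377024 = 1, so (x, y) = (12545, 336) solves the equation, and by the theorem it is the least positive solution.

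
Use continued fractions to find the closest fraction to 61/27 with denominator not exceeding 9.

9/4

Expand x = 61/27 as a continued fraction with the Euclidean algorithm:
  61 = 2*27 + 7, so a_0 = 2.
  27 = 3*7 + 6, so a_1 = 3.
  7 = 1*6 + 1, so a_2 = 1.
  6 = 6*1 + 0, so a_3 = 6.
so x = [2; 3, 1, 6].
Convergents (p_i = a_i*p_{i-1} + p_{i-2}, q_i = a_i*q_{i-1} + q_{i-2} with p_{-2}=0, p_{-1}=1, q_{-2}=1, q_{-1}=0), until the denominator exceeds 9:
  i=0: a_0=2, p_0 = 2*1 + 0 = 2, q_0 = 2*0 + 1 = 1.
  i=1: a_1=3, p_1 = 3*2 + 1 = 7, q_1 = 3*1 + 0 = 3.
  i=2: a_2=1, p_2 = 1*7 + 2 = 9, q_2 = 1*3 + 1 = 4.
  i=3: a_3=6, p_3 = 6*9 + 7 = 61, q_3 = 6*4 + 3 = 27.
q_3 = 27 > 9, so the last convergent with denominator <= 9 is p_2/q_2 = 9/4.
The closest fraction with denominator <= 9 is either p_2/q_2 or the intermediate fraction (k*p_2 + p_1)/(k*q_2 + q_1) with the largest k >= 1 whose denominator stays <= 9; these approach x as k grows, and every other convergent or intermediate fraction in range is farther away.
Largest k: floor((9 - q_1)/q_2) = floor((9 - 3)/4) = 1.
That gives (1*9 + 7)/(1*4 + 3) = 16/7.
Compare the errors: |x - 9/4| = |61*4 - 9*27|/(27*4) = 1/108, and |x - 16/7| = |61*7 - 16*27|/(27*7) = 5/189.
Cross-multiplying, 1*189 = 189 < 540 = 5*108, so 1/108 is smaller: the convergent 9/4 is closer to x than 16/7.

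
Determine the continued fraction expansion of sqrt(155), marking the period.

Write x_i = (sqrt(155) + m_i)/d_i with (m_0, d_0) = (0, 1). a_0 = floor(sqrt(155)) = 12, since 12^2 = 144 <= 155 < 169 = 13^2.
Iterate m_{i+1} = d_i*a_i - m_i, d_{i+1} = (155 - m_{i+1}^2)/d_i, a_{i+1} = floor((a_0 + m_{i+1})/d_{i+1}):
  m_1 = 1*12 - 0 = 12, d_1 = (155 - 12^2)/1 = 11/1 = 11, a_1 = floor((12 + 12)/11) = 2.
  m_2 = 11*2 - 12 = 10, d_2 = (155 - 10^2)/11 = 55/11 = 5, a_2 = floor((12 + 10)/5) = 4.
  m_3 = 5*4 - 10 = 10, d_3 = (155 - 10^2)/5 = 55/5 = 11, a_3 = floor((12 + 10)/11) = 2.
  m_4 = 11*2 - 10 = 12, d_4 = (155 - 12^2)/11 = 11/11 = 1, a_4 = floor((12 + 12)/1) = 24.
  m_5 = 1*24 - 12 = 12, d_5 = (155 - 12^2)/1 = 11/1 = 11: (m_5, d_5) = (m_1, d_1) = (12, 11), so from here the quotients repeat a_1, ..., a_4; the period length is 4.
Hence the expansion of sqrt(155) is a_0 = 12 followed by the repeating block 2, 4, 2, 24 (period 4).

[12; (2, 4, 2, 24)]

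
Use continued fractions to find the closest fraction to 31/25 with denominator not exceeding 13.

16/13

Expand x = 31/25 as a continued fraction with the Euclidean algorithm:
  31 = 1*25 + 6, so a_0 = 1.
  25 = 4*6 + 1, so a_1 = 4.
  6 = 6*1 + 0, so a_2 = 6.
so x = [1; 4, 6].
Convergents (p_i = a_i*p_{i-1} + p_{i-2}, q_i = a_i*q_{i-1} + q_{i-2} with p_{-2}=0, p_{-1}=1, q_{-2}=1, q_{-1}=0), until the denominator exceeds 13:
  i=0: a_0=1, p_0 = 1*1 + 0 = 1, q_0 = 1*0 + 1 = 1.
  i=1: a_1=4, p_1 = 4*1 + 1 = 5, q_1 = 4*1 + 0 = 4.
  i=2: a_2=6, p_2 = 6*5 + 1 = 31, q_2 = 6*4 + 1 = 25.
q_2 = 25 > 13, so the last convergent with denominator <= 13 is p_1/q_1 = 5/4.
The closest fraction with denominator <= 13 is either p_1/q_1 or the intermediate fraction (k*p_1 + p_0)/(k*q_1 + q_0) with the largest k >= 1 whose denominator stays <= 13; these approach x as k grows, and every other convergent or intermediate fraction in range is farther away.
Largest k: floor((13 - q_0)/q_1) = floor((13 - 1)/4) = 3.
That gives (3*5 + 1)/(3*4 + 1) = 16/13.
Compare the errors: |x - 5/4| = |31*4 - 5*25|/(25*4) = 1/100, and |x - 16/13| = |31*13 - 16*25|/(25*13) = 3/325.
Cross-multiplying, 3*100 = 300 < 325 = 1*325, so 3/325 is smaller: the intermediate fraction 16/13 is closer to x than 5/4.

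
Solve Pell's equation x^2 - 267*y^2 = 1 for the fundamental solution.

First expand sqrt(267) as a continued fraction. With x_i = (sqrt(267) + m_i)/d_i and (m_0, d_0) = (0, 1): a_0 = floor(sqrt(267)) = 16, since 16^2 = 256 <= 267 < 289 = 17^2.
Iterate m_{i+1} = d_i*a_i - m_i, d_{i+1} = (267 - m_{i+1}^2)/d_i, a_{i+1} = floor((a_0 + m_{i+1})/d_{i+1}):
  m_1 = 1*16 - 0 = 16, d_1 = (267 - 16^2)/1 = 11/1 = 11, a_1 = floor((16 + 16)/11) = 2.
  m_2 = 11*2 - 16 = 6, d_2 = (267 - 6^2)/11 = 231/11 = 21, a_2 = floor((16 + 6)/21) = 1.
  m_3 = 21*1 - 6 = 15, d_3 = (267 - 15^2)/21 = 42/21 = 2, a_3 = floor((16 + 15)/2) = 15.
  m_4 = 2*15 - 15 = 15, d_4 = (267 - 15^2)/2 = 42/2 = 21, a_4 = floor((16 + 15)/21) = 1.
  m_5 = 21*1 - 15 = 6, d_5 = (267 - 6^2)/21 = 231/21 = 11, a_5 = floor((16 + 6)/11) = 2.
  m_6 = 11*2 - 6 = 16, d_6 = (267 - 16^2)/11 = 11/11 = 1, a_6 = floor((16 + 16)/1) = 32.
  m_7 = 1*32 - 16 = 16, d_7 = (267 - 16^2)/1 = 11/1 = 11: (m_7, d_7) = (m_1, d_1) = (16, 11), so from here the quotients repeat a_1, ..., a_6; the period length is 6.
So sqrt(267) = [16; (2, 1, 15, 1, 2, 32)] with period length k = 6.
k is even, so the fundamental solution of x^2 - 267y^2 = 1 is (p_{k-1}, q_{k-1}) = (p_5, q_5); compute convergents through index 5.
Convergents (p_i = a_i*p_{i-1} + p_{i-2}, q_i = a_i*q_{i-1} + q_{i-2} with p_{-2}=0, p_{-1}=1, q_{-2}=1, q_{-1}=0):
  i=0: a_0=16, p_0 = 16*1 + 0 = 16, q_0 = 16*0 + 1 = 1.
  i=1: a_1=2, p_1 = 2*16 + 1 = 33, q_1 = 2*1 + 0 = 2.
  i=2: a_2=1, p_2 = 1*33 + 16 = 49, q_2 = 1*2 + 1 = 3.
  i=3: a_3=15, p_3 = 15*49 + 33 = 768, q_3 = 15*3 + 2 = 47.
  i=4: a_4=1, p_4 = 1*768 + 49 = 817, q_4 = 1*47 + 3 = 50.
  i=5: a_5=2, p_5 = 2*817 + 768 = 2402, q_5 = 2*50 + 47 = 147.
Check: 2402^2 - 267*147^2 = 5769604 - 5769603 = 1, so (x, y) = (2402, 147) solves the equation, and by the theorem it is the least positive solution.

(x, y) = (2402, 147)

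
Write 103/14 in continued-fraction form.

[7; 2, 1, 4]

Run the Euclidean algorithm on 103 and 14; the successive quotients are the partial quotients a_0, a_1, ... (each step inverts the fractional part left over by the previous one):
  103 = 7*14 + 5, so a_0 = 7.
  14 = 2*5 + 4, so a_1 = 2.
  5 = 1*4 + 1, so a_2 = 1.
  4 = 4*1 + 0, so a_3 = 4.
The remainder reaches 0 after 4 divisions, so the expansion has 4 partial quotients, read off in order.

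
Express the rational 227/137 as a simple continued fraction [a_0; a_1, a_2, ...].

[1; 1, 1, 1, 10, 1, 3]

Run the Euclidean algorithm on 227 and 137; the successive quotients are the partial quotients a_0, a_1, ... (each step inverts the fractional part left over by the previous one):
  227 = 1*137 + 90, so a_0 = 1.
  137 = 1*90 + 47, so a_1 = 1.
  90 = 1*47 + 43, so a_2 = 1.
  47 = 1*43 + 4, so a_3 = 1.
  43 = 10*4 + 3, so a_4 = 10.
  4 = 1*3 + 1, so a_5 = 1.
  3 = 3*1 + 0, so a_6 = 3.
The remainder reaches 0 after 7 divisions, so the expansion has 7 partial quotients, read off in order.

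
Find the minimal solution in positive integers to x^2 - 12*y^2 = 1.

(x, y) = (7, 2)

First expand sqrt(12) as a continued fraction. With x_i = (sqrt(12) + m_i)/d_i and (m_0, d_0) = (0, 1): a_0 = floor(sqrt(12)) = 3, since 3^2 = 9 <= 12 < 16 = 4^2.
Iterate m_{i+1} = d_i*a_i - m_i, d_{i+1} = (12 - m_{i+1}^2)/d_i, a_{i+1} = floor((a_0 + m_{i+1})/d_{i+1}):
  m_1 = 1*3 - 0 = 3, d_1 = (12 - 3^2)/1 = 3/1 = 3, a_1 = floor((3 + 3)/3) = 2.
  m_2 = 3*2 - 3 = 3, d_2 = (12 - 3^2)/3 = 3/3 = 1, a_2 = floor((3 + 3)/1) = 6.
  m_3 = 1*6 - 3 = 3, d_3 = (12 - 3^2)/1 = 3/1 = 3: (m_3, d_3) = (m_1, d_1) = (3, 3), so from here the quotients repeat a_1, a_2; the period length is 2.
So sqrt(12) = [3; (2, 6)] with period length k = 2.
k is even, so the fundamental solution of x^2 - 12y^2 = 1 is (p_{k-1}, q_{k-1}) = (p_1, q_1); compute convergents through index 1.
Convergents (p_i = a_i*p_{i-1} + p_{i-2}, q_i = a_i*q_{i-1} + q_{i-2} with p_{-2}=0, p_{-1}=1, q_{-2}=1, q_{-1}=0):
  i=0: a_0=3, p_0 = 3*1 + 0 = 3, q_0 = 3*0 + 1 = 1.
  i=1: a_1=2, p_1 = 2*3 + 1 = 7, q_1 = 2*1 + 0 = 2.
Check: 7^2 - 12*2^2 = 49 - 48 = 1, so (x, y) = (7, 2) solves the equation, and by the theorem it is the least positive solution.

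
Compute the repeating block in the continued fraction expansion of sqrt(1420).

Write x_i = (sqrt(1420) + m_i)/d_i with (m_0, d_0) = (0, 1). a_0 = floor(sqrt(1420)) = 37, since 37^2 = 1369 <= 1420 < 1444 = 38^2.
Iterate m_{i+1} = d_i*a_i - m_i, d_{i+1} = (1420 - m_{i+1}^2)/d_i, a_{i+1} = floor((a_0 + m_{i+1})/d_{i+1}):
  m_1 = 1*37 - 0 = 37, d_1 = (1420 - 37^2)/1 = 51/1 = 51, a_1 = floor((37 + 37)/51) = 1.
  m_2 = 51*1 - 37 = 14, d_2 = (1420 - 14^2)/51 = 1224/51 = 24, a_2 = floor((37 + 14)/24) = 2.
  m_3 = 24*2 - 14 = 34, d_3 = (1420 - 34^2)/24 = 264/24 = 11, a_3 = floor((37 + 34)/11) = 6.
  m_4 = 11*6 - 34 = 32, d_4 = (1420 - 32^2)/11 = 396/11 = 36, a_4 = floor((37 + 32)/36) = 1.
  m_5 = 36*1 - 32 = 4, d_5 = (1420 - 4^2)/36 = 1404/36 = 39, a_5 = floor((37 + 4)/39) = 1.
  m_6 = 39*1 - 4 = 35, d_6 = (1420 - 35^2)/39 = 195/39 = 5, a_6 = floor((37 + 35)/5) = 14.
  m_7 = 5*14 - 35 = 35, d_7 = (1420 - 35^2)/5 = 195/5 = 39, a_7 = floor((37 + 35)/39) = 1.
  m_8 = 39*1 - 35 = 4, d_8 = (1420 - 4^2)/39 = 1404/39 = 36, a_8 = floor((37 + 4)/36) = 1.
  m_9 = 36*1 - 4 = 32, d_9 = (1420 - 32^2)/36 = 396/36 = 11, a_9 = floor((37 + 32)/11) = 6.
  m_10 = 11*6 - 32 = 34, d_10 = (1420 - 34^2)/11 = 264/11 = 24, a_10 = floor((37 + 34)/24) = 2.
  m_11 = 24*2 - 34 = 14, d_11 = (1420 - 14^2)/24 = 1224/24 = 51, a_11 = floor((37 + 14)/51) = 1.
  m_12 = 51*1 - 14 = 37, d_12 = (1420 - 37^2)/51 = 51/51 = 1, a_12 = floor((37 + 37)/1) = 74.
  m_13 = 1*74 - 37 = 37, d_13 = (1420 - 37^2)/1 = 51/1 = 51: (m_13, d_13) = (m_1, d_1) = (37, 51), so from here the quotients repeat a_1, ..., a_12; the period length is 12.
Hence the expansion of sqrt(1420) is a_0 = 37 followed by the repeating block 1, 2, 6, 1, 1, 14, 1, 1, 6, 2, 1, 74 (period 12).

[37; (1, 2, 6, 1, 1, 14, 1, 1, 6, 2, 1, 74)]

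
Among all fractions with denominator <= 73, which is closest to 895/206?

Expand x = 895/206 as a continued fraction with the Euclidean algorithm:
  895 = 4*206 + 71, so a_0 = 4.
  206 = 2*71 + 64, so a_1 = 2.
  71 = 1*64 + 7, so a_2 = 1.
  64 = 9*7 + 1, so a_3 = 9.
  7 = 7*1 + 0, so a_4 = 7.
so x = [4; 2, 1, 9, 7].
Convergents (p_i = a_i*p_{i-1} + p_{i-2}, q_i = a_i*q_{i-1} + q_{i-2} with p_{-2}=0, p_{-1}=1, q_{-2}=1, q_{-1}=0), until the denominator exceeds 73:
  i=0: a_0=4, p_0 = 4*1 + 0 = 4, q_0 = 4*0 + 1 = 1.
  i=1: a_1=2, p_1 = 2*4 + 1 = 9, q_1 = 2*1 + 0 = 2.
  i=2: a_2=1, p_2 = 1*9 + 4 = 13, q_2 = 1*2 + 1 = 3.
  i=3: a_3=9, p_3 = 9*13 + 9 = 126, q_3 = 9*3 + 2 = 29.
  i=4: a_4=7, p_4 = 7*126 + 13 = 895, q_4 = 7*29 + 3 = 206.
q_4 = 206 > 73, so the last convergent with denominator <= 73 is p_3/q_3 = 126/29.
The closest fraction with denominator <= 73 is either p_3/q_3 or the intermediate fraction (k*p_3 + p_2)/(k*q_3 + q_2) with the largest k >= 1 whose denominator stays <= 73; these approach x as k grows, and every other convergent or intermediate fraction in range is farther away.
Largest k: floor((73 - q_2)/q_3) = floor((73 - 3)/29) = 2.
That gives (2*126 + 13)/(2*29 + 3) = 265/61.
Compare the errors: |x - 126/29| = |895*29 - 126*206|/(206*29) = 1/5974, and |x - 265/61| = |895*61 - 265*206|/(206*61) = 5/12566.
Cross-multiplying, 1*12566 = 12566 < 29870 = 5*5974, so 1/5974 is smaller: the convergent 126/29 is closer to x than 265/61.

126/29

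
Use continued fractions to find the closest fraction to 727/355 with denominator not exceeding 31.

43/21

Expand x = 727/355 as a continued fraction with the Euclidean algorithm:
  727 = 2*355 + 17, so a_0 = 2.
  355 = 20*17 + 15, so a_1 = 20.
  17 = 1*15 + 2, so a_2 = 1.
  15 = 7*2 + 1, so a_3 = 7.
  2 = 2*1 + 0, so a_4 = 2.
so x = [2; 20, 1, 7, 2].
Convergents (p_i = a_i*p_{i-1} + p_{i-2}, q_i = a_i*q_{i-1} + q_{i-2} with p_{-2}=0, p_{-1}=1, q_{-2}=1, q_{-1}=0), until the denominator exceeds 31:
  i=0: a_0=2, p_0 = 2*1 + 0 = 2, q_0 = 2*0 + 1 = 1.
  i=1: a_1=20, p_1 = 20*2 + 1 = 41, q_1 = 20*1 + 0 = 20.
  i=2: a_2=1, p_2 = 1*41 + 2 = 43, q_2 = 1*20 + 1 = 21.
  i=3: a_3=7, p_3 = 7*43 + 41 = 342, q_3 = 7*21 + 20 = 167.
q_3 = 167 > 31, so the last convergent with denominator <= 31 is p_2/q_2 = 43/21.
The closest fraction with denominator <= 31 is either p_2/q_2 or the intermediate fraction (k*p_2 + p_1)/(k*q_2 + q_1) with the largest k >= 1 whose denominator stays <= 31; these approach x as k grows, and every other convergent or intermediate fraction in range is farther away.
Largest k: floor((31 - q_1)/q_2) = floor((31 - 20)/21) = 0.
Since k = 0, no intermediate fraction beyond p_2/q_2 has denominator <= 31, so the convergent 43/21 is the closest (its error is |727*21 - 43*355|/(355*21) = 2/7455).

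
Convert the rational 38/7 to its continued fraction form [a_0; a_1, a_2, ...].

[5; 2, 3]

Run the Euclidean algorithm on 38 and 7; the successive quotients are the partial quotients a_0, a_1, ... (each step inverts the fractional part left over by the previous one):
  38 = 5*7 + 3, so a_0 = 5.
  7 = 2*3 + 1, so a_1 = 2.
  3 = 3*1 + 0, so a_2 = 3.
The remainder reaches 0 after 3 divisions, so the expansion has 3 partial quotients, read off in order.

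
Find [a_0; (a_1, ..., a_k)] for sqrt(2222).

[47; (7, 4, 7, 94)]

Write x_i = (sqrt(2222) + m_i)/d_i with (m_0, d_0) = (0, 1). a_0 = floor(sqrt(2222)) = 47, since 47^2 = 2209 <= 2222 < 2304 = 48^2.
Iterate m_{i+1} = d_i*a_i - m_i, d_{i+1} = (2222 - m_{i+1}^2)/d_i, a_{i+1} = floor((a_0 + m_{i+1})/d_{i+1}):
  m_1 = 1*47 - 0 = 47, d_1 = (2222 - 47^2)/1 = 13/1 = 13, a_1 = floor((47 + 47)/13) = 7.
  m_2 = 13*7 - 47 = 44, d_2 = (2222 - 44^2)/13 = 286/13 = 22, a_2 = floor((47 + 44)/22) = 4.
  m_3 = 22*4 - 44 = 44, d_3 = (2222 - 44^2)/22 = 286/22 = 13, a_3 = floor((47 + 44)/13) = 7.
  m_4 = 13*7 - 44 = 47, d_4 = (2222 - 47^2)/13 = 13/13 = 1, a_4 = floor((47 + 47)/1) = 94.
  m_5 = 1*94 - 47 = 47, d_5 = (2222 - 47^2)/1 = 13/1 = 13: (m_5, d_5) = (m_1, d_1) = (47, 13), so from here the quotients repeat a_1, ..., a_4; the period length is 4.
Hence the expansion of sqrt(2222) is a_0 = 47 followed by the repeating block 7, 4, 7, 94 (period 4).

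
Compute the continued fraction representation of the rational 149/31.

[4; 1, 4, 6]

Run the Euclidean algorithm on 149 and 31; the successive quotients are the partial quotients a_0, a_1, ... (each step inverts the fractional part left over by the previous one):
  149 = 4*31 + 25, so a_0 = 4.
  31 = 1*25 + 6, so a_1 = 1.
  25 = 4*6 + 1, so a_2 = 4.
  6 = 6*1 + 0, so a_3 = 6.
The remainder reaches 0 after 4 divisions, so the expansion has 4 partial quotients, read off in order.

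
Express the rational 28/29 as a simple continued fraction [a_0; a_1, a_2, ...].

[0; 1, 28]

Run the Euclidean algorithm on 28 and 29; the successive quotients are the partial quotients a_0, a_1, ... (each step inverts the fractional part left over by the previous one):
  28 = 0*29 + 28, so a_0 = 0.
  29 = 1*28 + 1, so a_1 = 1.
  28 = 28*1 + 0, so a_2 = 28.
The remainder reaches 0 after 3 divisions, so the expansion has 3 partial quotients, read off in order.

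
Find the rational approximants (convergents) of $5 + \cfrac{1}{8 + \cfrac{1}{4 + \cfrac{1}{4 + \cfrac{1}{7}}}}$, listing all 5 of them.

5/1, 41/8, 169/33, 717/140, 5188/1013

Using the convergent recurrence p_i = a_i*p_{i-1} + p_{i-2}, q_i = a_i*q_{i-1} + q_{i-2} with p_{-2}=0, p_{-1}=1, q_{-2}=1, q_{-1}=0:
  i=0: a_0=5, p_0 = 5*1 + 0 = 5, q_0 = 5*0 + 1 = 1.
  i=1: a_1=8, p_1 = 8*5 + 1 = 41, q_1 = 8*1 + 0 = 8.
  i=2: a_2=4, p_2 = 4*41 + 5 = 169, q_2 = 4*8 + 1 = 33.
  i=3: a_3=4, p_3 = 4*169 + 41 = 717, q_3 = 4*33 + 8 = 140.
  i=4: a_4=7, p_4 = 7*717 + 169 = 5188, q_4 = 7*140 + 33 = 1013.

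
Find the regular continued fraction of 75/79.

Run the Euclidean algorithm on 75 and 79; the successive quotients are the partial quotients a_0, a_1, ... (each step inverts the fractional part left over by the previous one):
  75 = 0*79 + 75, so a_0 = 0.
  79 = 1*75 + 4, so a_1 = 1.
  75 = 18*4 + 3, so a_2 = 18.
  4 = 1*3 + 1, so a_3 = 1.
  3 = 3*1 + 0, so a_4 = 3.
The remainder reaches 0 after 5 divisions, so the expansion has 5 partial quotients, read off in order.

[0; 1, 18, 1, 3]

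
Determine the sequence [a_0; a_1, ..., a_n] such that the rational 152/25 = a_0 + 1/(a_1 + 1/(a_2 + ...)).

Run the Euclidean algorithm on 152 and 25; the successive quotients are the partial quotients a_0, a_1, ... (each step inverts the fractional part left over by the previous one):
  152 = 6*25 + 2, so a_0 = 6.
  25 = 12*2 + 1, so a_1 = 12.
  2 = 2*1 + 0, so a_2 = 2.
The remainder reaches 0 after 3 divisions, so the expansion has 3 partial quotients, read off in order.

[6; 12, 2]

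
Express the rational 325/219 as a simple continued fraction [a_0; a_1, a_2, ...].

[1; 2, 15, 7]

Run the Euclidean algorithm on 325 and 219; the successive quotients are the partial quotients a_0, a_1, ... (each step inverts the fractional part left over by the previous one):
  325 = 1*219 + 106, so a_0 = 1.
  219 = 2*106 + 7, so a_1 = 2.
  106 = 15*7 + 1, so a_2 = 15.
  7 = 7*1 + 0, so a_3 = 7.
The remainder reaches 0 after 4 divisions, so the expansion has 4 partial quotients, read off in order.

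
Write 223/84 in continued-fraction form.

[2; 1, 1, 1, 8, 1, 2]

Run the Euclidean algorithm on 223 and 84; the successive quotients are the partial quotients a_0, a_1, ... (each step inverts the fractional part left over by the previous one):
  223 = 2*84 + 55, so a_0 = 2.
  84 = 1*55 + 29, so a_1 = 1.
  55 = 1*29 + 26, so a_2 = 1.
  29 = 1*26 + 3, so a_3 = 1.
  26 = 8*3 + 2, so a_4 = 8.
  3 = 1*2 + 1, so a_5 = 1.
  2 = 2*1 + 0, so a_6 = 2.
The remainder reaches 0 after 7 divisions, so the expansion has 7 partial quotients, read off in order.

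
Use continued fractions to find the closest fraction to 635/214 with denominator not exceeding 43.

92/31

Expand x = 635/214 as a continued fraction with the Euclidean algorithm:
  635 = 2*214 + 207, so a_0 = 2.
  214 = 1*207 + 7, so a_1 = 1.
  207 = 29*7 + 4, so a_2 = 29.
  7 = 1*4 + 3, so a_3 = 1.
  4 = 1*3 + 1, so a_4 = 1.
  3 = 3*1 + 0, so a_5 = 3.
so x = [2; 1, 29, 1, 1, 3].
Convergents (p_i = a_i*p_{i-1} + p_{i-2}, q_i = a_i*q_{i-1} + q_{i-2} with p_{-2}=0, p_{-1}=1, q_{-2}=1, q_{-1}=0), until the denominator exceeds 43:
  i=0: a_0=2, p_0 = 2*1 + 0 = 2, q_0 = 2*0 + 1 = 1.
  i=1: a_1=1, p_1 = 1*2 + 1 = 3, q_1 = 1*1 + 0 = 1.
  i=2: a_2=29, p_2 = 29*3 + 2 = 89, q_2 = 29*1 + 1 = 30.
  i=3: a_3=1, p_3 = 1*89 + 3 = 92, q_3 = 1*30 + 1 = 31.
  i=4: a_4=1, p_4 = 1*92 + 89 = 181, q_4 = 1*31 + 30 = 61.
q_4 = 61 > 43, so the last convergent with denominator <= 43 is p_3/q_3 = 92/31.
The closest fraction with denominator <= 43 is either p_3/q_3 or the intermediate fraction (k*p_3 + p_2)/(k*q_3 + q_2) with the largest k >= 1 whose denominator stays <= 43; these approach x as k grows, and every other convergent or intermediate fraction in range is farther away.
Largest k: floor((43 - q_2)/q_3) = floor((43 - 30)/31) = 0.
Since k = 0, no intermediate fraction beyond p_3/q_3 has denominator <= 43, so the convergent 92/31 is the closest (its error is |635*31 - 92*214|/(214*31) = 3/6634).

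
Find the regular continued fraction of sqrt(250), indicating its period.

[15; (1, 4, 3, 3, 4, 1, 30)]

Write x_i = (sqrt(250) + m_i)/d_i with (m_0, d_0) = (0, 1). a_0 = floor(sqrt(250)) = 15, since 15^2 = 225 <= 250 < 256 = 16^2.
Iterate m_{i+1} = d_i*a_i - m_i, d_{i+1} = (250 - m_{i+1}^2)/d_i, a_{i+1} = floor((a_0 + m_{i+1})/d_{i+1}):
  m_1 = 1*15 - 0 = 15, d_1 = (250 - 15^2)/1 = 25/1 = 25, a_1 = floor((15 + 15)/25) = 1.
  m_2 = 25*1 - 15 = 10, d_2 = (250 - 10^2)/25 = 150/25 = 6, a_2 = floor((15 + 10)/6) = 4.
  m_3 = 6*4 - 10 = 14, d_3 = (250 - 14^2)/6 = 54/6 = 9, a_3 = floor((15 + 14)/9) = 3.
  m_4 = 9*3 - 14 = 13, d_4 = (250 - 13^2)/9 = 81/9 = 9, a_4 = floor((15 + 13)/9) = 3.
  m_5 = 9*3 - 13 = 14, d_5 = (250 - 14^2)/9 = 54/9 = 6, a_5 = floor((15 + 14)/6) = 4.
  m_6 = 6*4 - 14 = 10, d_6 = (250 - 10^2)/6 = 150/6 = 25, a_6 = floor((15 + 10)/25) = 1.
  m_7 = 25*1 - 10 = 15, d_7 = (250 - 15^2)/25 = 25/25 = 1, a_7 = floor((15 + 15)/1) = 30.
  m_8 = 1*30 - 15 = 15, d_8 = (250 - 15^2)/1 = 25/1 = 25: (m_8, d_8) = (m_1, d_1) = (15, 25), so from here the quotients repeat a_1, ..., a_7; the period length is 7.
Hence the expansion of sqrt(250) is a_0 = 15 followed by the repeating block 1, 4, 3, 3, 4, 1, 30 (period 7).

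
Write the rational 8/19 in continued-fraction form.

Run the Euclidean algorithm on 8 and 19; the successive quotients are the partial quotients a_0, a_1, ... (each step inverts the fractional part left over by the previous one):
  8 = 0*19 + 8, so a_0 = 0.
  19 = 2*8 + 3, so a_1 = 2.
  8 = 2*3 + 2, so a_2 = 2.
  3 = 1*2 + 1, so a_3 = 1.
  2 = 2*1 + 0, so a_4 = 2.
The remainder reaches 0 after 5 divisions, so the expansion has 5 partial quotients, read off in order.

[0; 2, 2, 1, 2]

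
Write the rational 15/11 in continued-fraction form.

Run the Euclidean algorithm on 15 and 11; the successive quotients are the partial quotients a_0, a_1, ... (each step inverts the fractional part left over by the previous one):
  15 = 1*11 + 4, so a_0 = 1.
  11 = 2*4 + 3, so a_1 = 2.
  4 = 1*3 + 1, so a_2 = 1.
  3 = 3*1 + 0, so a_3 = 3.
The remainder reaches 0 after 4 divisions, so the expansion has 4 partial quotients, read off in order.

[1; 2, 1, 3]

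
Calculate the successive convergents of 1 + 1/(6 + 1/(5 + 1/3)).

Using the convergent recurrence p_i = a_i*p_{i-1} + p_{i-2}, q_i = a_i*q_{i-1} + q_{i-2} with p_{-2}=0, p_{-1}=1, q_{-2}=1, q_{-1}=0:
  i=0: a_0=1, p_0 = 1*1 + 0 = 1, q_0 = 1*0 + 1 = 1.
  i=1: a_1=6, p_1 = 6*1 + 1 = 7, q_1 = 6*1 + 0 = 6.
  i=2: a_2=5, p_2 = 5*7 + 1 = 36, q_2 = 5*6 + 1 = 31.
  i=3: a_3=3, p_3 = 3*36 + 7 = 115, q_3 = 3*31 + 6 = 99.

1/1, 7/6, 36/31, 115/99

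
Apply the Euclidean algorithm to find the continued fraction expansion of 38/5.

[7; 1, 1, 2]

Run the Euclidean algorithm on 38 and 5; the successive quotients are the partial quotients a_0, a_1, ... (each step inverts the fractional part left over by the previous one):
  38 = 7*5 + 3, so a_0 = 7.
  5 = 1*3 + 2, so a_1 = 1.
  3 = 1*2 + 1, so a_2 = 1.
  2 = 2*1 + 0, so a_3 = 2.
The remainder reaches 0 after 4 divisions, so the expansion has 4 partial quotients, read off in order.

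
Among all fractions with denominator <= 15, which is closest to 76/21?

Expand x = 76/21 as a continued fraction with the Euclidean algorithm:
  76 = 3*21 + 13, so a_0 = 3.
  21 = 1*13 + 8, so a_1 = 1.
  13 = 1*8 + 5, so a_2 = 1.
  8 = 1*5 + 3, so a_3 = 1.
  5 = 1*3 + 2, so a_4 = 1.
  3 = 1*2 + 1, so a_5 = 1.
  2 = 2*1 + 0, so a_6 = 2.
so x = [3; 1, 1, 1, 1, 1, 2].
Convergents (p_i = a_i*p_{i-1} + p_{i-2}, q_i = a_i*q_{i-1} + q_{i-2} with p_{-2}=0, p_{-1}=1, q_{-2}=1, q_{-1}=0), until the denominator exceeds 15:
  i=0: a_0=3, p_0 = 3*1 + 0 = 3, q_0 = 3*0 + 1 = 1.
  i=1: a_1=1, p_1 = 1*3 + 1 = 4, q_1 = 1*1 + 0 = 1.
  i=2: a_2=1, p_2 = 1*4 + 3 = 7, q_2 = 1*1 + 1 = 2.
  i=3: a_3=1, p_3 = 1*7 + 4 = 11, q_3 = 1*2 + 1 = 3.
  i=4: a_4=1, p_4 = 1*11 + 7 = 18, q_4 = 1*3 + 2 = 5.
  i=5: a_5=1, p_5 = 1*18 + 11 = 29, q_5 = 1*5 + 3 = 8.
  i=6: a_6=2, p_6 = 2*29 + 18 = 76, q_6 = 2*8 + 5 = 21.
q_6 = 21 > 15, so the last convergent with denominator <= 15 is p_5/q_5 = 29/8.
The closest fraction with denominator <= 15 is either p_5/q_5 or the intermediate fraction (k*p_5 + p_4)/(k*q_5 + q_4) with the largest k >= 1 whose denominator stays <= 15; these approach x as k grows, and every other convergent or intermediate fraction in range is farther away.
Largest k: floor((15 - q_4)/q_5) = floor((15 - 5)/8) = 1.
That gives (1*29 + 18)/(1*8 + 5) = 47/13.
Compare the errors: |x - 29/8| = |76*8 - 29*21|/(21*8) = 1/168, and |x - 47/13| = |76*13 - 47*21|/(21*13) = 1/273.
Cross-multiplying, 1*168 = 168 < 273 = 1*273, so 1/273 is smaller: the intermediate fraction 47/13 is closer to x than 29/8.

47/13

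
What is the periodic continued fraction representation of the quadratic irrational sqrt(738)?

[27; (6, 54)]

Write x_i = (sqrt(738) + m_i)/d_i with (m_0, d_0) = (0, 1). a_0 = floor(sqrt(738)) = 27, since 27^2 = 729 <= 738 < 784 = 28^2.
Iterate m_{i+1} = d_i*a_i - m_i, d_{i+1} = (738 - m_{i+1}^2)/d_i, a_{i+1} = floor((a_0 + m_{i+1})/d_{i+1}):
  m_1 = 1*27 - 0 = 27, d_1 = (738 - 27^2)/1 = 9/1 = 9, a_1 = floor((27 + 27)/9) = 6.
  m_2 = 9*6 - 27 = 27, d_2 = (738 - 27^2)/9 = 9/9 = 1, a_2 = floor((27 + 27)/1) = 54.
  m_3 = 1*54 - 27 = 27, d_3 = (738 - 27^2)/1 = 9/1 = 9: (m_3, d_3) = (m_1, d_1) = (27, 9), so from here the quotients repeat a_1, a_2; the period length is 2.
Hence the expansion of sqrt(738) is a_0 = 27 followed by the repeating block 6, 54 (period 2).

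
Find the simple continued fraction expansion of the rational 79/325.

Run the Euclidean algorithm on 79 and 325; the successive quotients are the partial quotients a_0, a_1, ... (each step inverts the fractional part left over by the previous one):
  79 = 0*325 + 79, so a_0 = 0.
  325 = 4*79 + 9, so a_1 = 4.
  79 = 8*9 + 7, so a_2 = 8.
  9 = 1*7 + 2, so a_3 = 1.
  7 = 3*2 + 1, so a_4 = 3.
  2 = 2*1 + 0, so a_5 = 2.
The remainder reaches 0 after 6 divisions, so the expansion has 6 partial quotients, read off in order.

[0; 4, 8, 1, 3, 2]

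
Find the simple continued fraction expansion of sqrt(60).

[7; (1, 2, 1, 14)]

Write x_i = (sqrt(60) + m_i)/d_i with (m_0, d_0) = (0, 1). a_0 = floor(sqrt(60)) = 7, since 7^2 = 49 <= 60 < 64 = 8^2.
Iterate m_{i+1} = d_i*a_i - m_i, d_{i+1} = (60 - m_{i+1}^2)/d_i, a_{i+1} = floor((a_0 + m_{i+1})/d_{i+1}):
  m_1 = 1*7 - 0 = 7, d_1 = (60 - 7^2)/1 = 11/1 = 11, a_1 = floor((7 + 7)/11) = 1.
  m_2 = 11*1 - 7 = 4, d_2 = (60 - 4^2)/11 = 44/11 = 4, a_2 = floor((7 + 4)/4) = 2.
  m_3 = 4*2 - 4 = 4, d_3 = (60 - 4^2)/4 = 44/4 = 11, a_3 = floor((7 + 4)/11) = 1.
  m_4 = 11*1 - 4 = 7, d_4 = (60 - 7^2)/11 = 11/11 = 1, a_4 = floor((7 + 7)/1) = 14.
  m_5 = 1*14 - 7 = 7, d_5 = (60 - 7^2)/1 = 11/1 = 11: (m_5, d_5) = (m_1, d_1) = (7, 11), so from here the quotients repeat a_1, ..., a_4; the period length is 4.
Hence the expansion of sqrt(60) is a_0 = 7 followed by the repeating block 1, 2, 1, 14 (period 4).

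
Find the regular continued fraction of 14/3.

Run the Euclidean algorithm on 14 and 3; the successive quotients are the partial quotients a_0, a_1, ... (each step inverts the fractional part left over by the previous one):
  14 = 4*3 + 2, so a_0 = 4.
  3 = 1*2 + 1, so a_1 = 1.
  2 = 2*1 + 0, so a_2 = 2.
The remainder reaches 0 after 3 divisions, so the expansion has 3 partial quotients, read off in order.

[4; 1, 2]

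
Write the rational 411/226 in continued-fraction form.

[1; 1, 4, 1, 1, 20]

Run the Euclidean algorithm on 411 and 226; the successive quotients are the partial quotients a_0, a_1, ... (each step inverts the fractional part left over by the previous one):
  411 = 1*226 + 185, so a_0 = 1.
  226 = 1*185 + 41, so a_1 = 1.
  185 = 4*41 + 21, so a_2 = 4.
  41 = 1*21 + 20, so a_3 = 1.
  21 = 1*20 + 1, so a_4 = 1.
  20 = 20*1 + 0, so a_5 = 20.
The remainder reaches 0 after 6 divisions, so the expansion has 6 partial quotients, read off in order.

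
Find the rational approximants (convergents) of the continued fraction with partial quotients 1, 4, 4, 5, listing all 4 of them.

1/1, 5/4, 21/17, 110/89

Using the convergent recurrence p_i = a_i*p_{i-1} + p_{i-2}, q_i = a_i*q_{i-1} + q_{i-2} with p_{-2}=0, p_{-1}=1, q_{-2}=1, q_{-1}=0:
  i=0: a_0=1, p_0 = 1*1 + 0 = 1, q_0 = 1*0 + 1 = 1.
  i=1: a_1=4, p_1 = 4*1 + 1 = 5, q_1 = 4*1 + 0 = 4.
  i=2: a_2=4, p_2 = 4*5 + 1 = 21, q_2 = 4*4 + 1 = 17.
  i=3: a_3=5, p_3 = 5*21 + 5 = 110, q_3 = 5*17 + 4 = 89.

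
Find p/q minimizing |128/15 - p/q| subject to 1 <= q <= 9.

Expand x = 128/15 as a continued fraction with the Euclidean algorithm:
  128 = 8*15 + 8, so a_0 = 8.
  15 = 1*8 + 7, so a_1 = 1.
  8 = 1*7 + 1, so a_2 = 1.
  7 = 7*1 + 0, so a_3 = 7.
so x = [8; 1, 1, 7].
Convergents (p_i = a_i*p_{i-1} + p_{i-2}, q_i = a_i*q_{i-1} + q_{i-2} with p_{-2}=0, p_{-1}=1, q_{-2}=1, q_{-1}=0), until the denominator exceeds 9:
  i=0: a_0=8, p_0 = 8*1 + 0 = 8, q_0 = 8*0 + 1 = 1.
  i=1: a_1=1, p_1 = 1*8 + 1 = 9, q_1 = 1*1 + 0 = 1.
  i=2: a_2=1, p_2 = 1*9 + 8 = 17, q_2 = 1*1 + 1 = 2.
  i=3: a_3=7, p_3 = 7*17 + 9 = 128, q_3 = 7*2 + 1 = 15.
q_3 = 15 > 9, so the last convergent with denominator <= 9 is p_2/q_2 = 17/2.
The closest fraction with denominator <= 9 is either p_2/q_2 or the intermediate fraction (k*p_2 + p_1)/(k*q_2 + q_1) with the largest k >= 1 whose denominator stays <= 9; these approach x as k grows, and every other convergent or intermediate fraction in range is farther away.
Largest k: floor((9 - q_1)/q_2) = floor((9 - 1)/2) = 4.
That gives (4*17 + 9)/(4*2 + 1) = 77/9.
Compare the errors: |x - 17/2| = |128*2 - 17*15|/(15*2) = 1/30, and |x - 77/9| = |128*9 - 77*15|/(15*9) = 3/135.
Cross-multiplying, 3*30 = 90 < 135 = 1*135, so 3/135 is smaller: the intermediate fraction 77/9 is closer to x than 17/2.

77/9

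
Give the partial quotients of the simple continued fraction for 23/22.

Run the Euclidean algorithm on 23 and 22; the successive quotients are the partial quotients a_0, a_1, ... (each step inverts the fractional part left over by the previous one):
  23 = 1*22 + 1, so a_0 = 1.
  22 = 22*1 + 0, so a_1 = 22.
The remainder reaches 0 after 2 divisions, so the expansion has 2 partial quotients, read off in order.

[1; 22]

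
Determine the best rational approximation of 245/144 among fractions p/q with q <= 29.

Expand x = 245/144 as a continued fraction with the Euclidean algorithm:
  245 = 1*144 + 101, so a_0 = 1.
  144 = 1*101 + 43, so a_1 = 1.
  101 = 2*43 + 15, so a_2 = 2.
  43 = 2*15 + 13, so a_3 = 2.
  15 = 1*13 + 2, so a_4 = 1.
  13 = 6*2 + 1, so a_5 = 6.
  2 = 2*1 + 0, so a_6 = 2.
so x = [1; 1, 2, 2, 1, 6, 2].
Convergents (p_i = a_i*p_{i-1} + p_{i-2}, q_i = a_i*q_{i-1} + q_{i-2} with p_{-2}=0, p_{-1}=1, q_{-2}=1, q_{-1}=0), until the denominator exceeds 29:
  i=0: a_0=1, p_0 = 1*1 + 0 = 1, q_0 = 1*0 + 1 = 1.
  i=1: a_1=1, p_1 = 1*1 + 1 = 2, q_1 = 1*1 + 0 = 1.
  i=2: a_2=2, p_2 = 2*2 + 1 = 5, q_2 = 2*1 + 1 = 3.
  i=3: a_3=2, p_3 = 2*5 + 2 = 12, q_3 = 2*3 + 1 = 7.
  i=4: a_4=1, p_4 = 1*12 + 5 = 17, q_4 = 1*7 + 3 = 10.
  i=5: a_5=6, p_5 = 6*17 + 12 = 114, q_5 = 6*10 + 7 = 67.
q_5 = 67 > 29, so the last convergent with denominator <= 29 is p_4/q_4 = 17/10.
The closest fraction with denominator <= 29 is either p_4/q_4 or the intermediate fraction (k*p_4 + p_3)/(k*q_4 + q_3) with the largest k >= 1 whose denominator stays <= 29; these approach x as k grows, and every other convergent or intermediate fraction in range is farther away.
Largest k: floor((29 - q_3)/q_4) = floor((29 - 7)/10) = 2.
That gives (2*17 + 12)/(2*10 + 7) = 46/27.
Compare the errors: |x - 17/10| = |245*10 - 17*144|/(144*10) = 2/1440, and |x - 46/27| = |245*27 - 46*144|/(144*27) = 9/3888.
Cross-multiplying, 2*3888 = 7776 < 12960 = 9*1440, so 2/1440 is smaller: the convergent 17/10 is closer to x than 46/27.

17/10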